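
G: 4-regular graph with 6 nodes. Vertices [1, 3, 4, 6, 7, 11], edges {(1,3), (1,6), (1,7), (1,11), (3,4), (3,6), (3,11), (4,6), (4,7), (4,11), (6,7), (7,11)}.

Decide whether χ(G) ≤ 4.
A valid 4-coloring: color 1: [1, 4]; color 2: [3, 7]; color 3: [6, 11].
(χ(G) = 3 ≤ 4.)

Yes, G is 4-colorable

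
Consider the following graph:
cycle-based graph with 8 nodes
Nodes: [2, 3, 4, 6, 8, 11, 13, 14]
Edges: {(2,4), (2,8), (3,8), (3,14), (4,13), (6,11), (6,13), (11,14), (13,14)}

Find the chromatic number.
Clique number ω(G) = 2 (lower bound: χ ≥ ω).
The graph is bipartite (no odd cycle), so 2 colors suffice: χ(G) = 2.
A valid 2-coloring: color 1: [2, 3, 11, 13]; color 2: [4, 6, 8, 14].

χ(G) = 2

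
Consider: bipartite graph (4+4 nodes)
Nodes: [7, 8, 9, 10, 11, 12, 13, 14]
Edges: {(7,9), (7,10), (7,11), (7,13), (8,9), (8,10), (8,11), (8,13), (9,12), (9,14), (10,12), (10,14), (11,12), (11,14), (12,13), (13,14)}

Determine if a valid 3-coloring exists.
Yes, G is 3-colorable

A valid 3-coloring: color 1: [9, 10, 11, 13]; color 2: [7, 8, 12, 14].
(χ(G) = 2 ≤ 3.)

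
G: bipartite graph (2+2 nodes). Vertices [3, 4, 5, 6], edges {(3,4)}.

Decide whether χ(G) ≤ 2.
A valid 2-coloring: color 1: [3, 5, 6]; color 2: [4].
(χ(G) = 2 ≤ 2.)

Yes, G is 2-colorable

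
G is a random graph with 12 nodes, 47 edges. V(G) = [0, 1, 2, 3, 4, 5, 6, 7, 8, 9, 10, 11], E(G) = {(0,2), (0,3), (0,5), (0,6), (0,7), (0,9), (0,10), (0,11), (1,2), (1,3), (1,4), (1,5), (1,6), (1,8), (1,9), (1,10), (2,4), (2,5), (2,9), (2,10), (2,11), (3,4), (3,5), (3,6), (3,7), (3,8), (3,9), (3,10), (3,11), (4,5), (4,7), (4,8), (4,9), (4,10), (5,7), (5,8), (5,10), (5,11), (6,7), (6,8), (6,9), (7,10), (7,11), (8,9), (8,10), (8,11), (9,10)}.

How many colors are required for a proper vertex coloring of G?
Clique number ω(G) = 6 (lower bound: χ ≥ ω).
The clique on [1, 3, 4, 8, 9, 10] has size 6, forcing χ ≥ 6, and the coloring below uses 6 colors, so χ(G) = 6.
A valid 6-coloring: color 1: [2, 3]; color 2: [5, 9]; color 3: [6, 10, 11]; color 4: [0, 4]; color 5: [7, 8]; color 6: [1].

χ(G) = 6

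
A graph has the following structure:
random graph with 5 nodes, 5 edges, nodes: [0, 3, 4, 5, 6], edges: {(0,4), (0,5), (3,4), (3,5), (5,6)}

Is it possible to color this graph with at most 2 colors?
A valid 2-coloring: color 1: [4, 5]; color 2: [0, 3, 6].
(χ(G) = 2 ≤ 2.)

Yes, G is 2-colorable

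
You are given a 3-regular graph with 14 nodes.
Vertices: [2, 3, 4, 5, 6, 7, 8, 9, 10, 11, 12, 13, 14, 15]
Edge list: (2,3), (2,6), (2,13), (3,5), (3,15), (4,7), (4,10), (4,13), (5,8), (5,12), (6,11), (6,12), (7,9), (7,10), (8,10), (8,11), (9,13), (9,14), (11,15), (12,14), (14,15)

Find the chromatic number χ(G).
Clique number ω(G) = 3 (lower bound: χ ≥ ω).
The clique on [4, 7, 10] has size 3, forcing χ ≥ 3, and the coloring below uses 3 colors, so χ(G) = 3.
A valid 3-coloring: color 1: [3, 4, 6, 8, 14]; color 2: [2, 5, 9, 10, 15]; color 3: [7, 11, 12, 13].

χ(G) = 3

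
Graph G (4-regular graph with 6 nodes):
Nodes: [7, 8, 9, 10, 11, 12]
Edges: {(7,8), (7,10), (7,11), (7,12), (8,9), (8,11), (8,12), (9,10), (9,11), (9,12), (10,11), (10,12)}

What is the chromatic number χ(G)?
Clique number ω(G) = 3 (lower bound: χ ≥ ω).
The clique on [8, 9, 11] has size 3, forcing χ ≥ 3, and the coloring below uses 3 colors, so χ(G) = 3.
A valid 3-coloring: color 1: [8, 10]; color 2: [11, 12]; color 3: [7, 9].

χ(G) = 3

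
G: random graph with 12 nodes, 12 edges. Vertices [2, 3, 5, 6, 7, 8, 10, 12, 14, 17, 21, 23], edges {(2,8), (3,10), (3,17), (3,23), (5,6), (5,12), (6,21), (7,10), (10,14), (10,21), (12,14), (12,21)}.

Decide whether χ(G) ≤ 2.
Yes, G is 2-colorable

A valid 2-coloring: color 1: [6, 8, 10, 12, 17, 23]; color 2: [2, 3, 5, 7, 14, 21].
(χ(G) = 2 ≤ 2.)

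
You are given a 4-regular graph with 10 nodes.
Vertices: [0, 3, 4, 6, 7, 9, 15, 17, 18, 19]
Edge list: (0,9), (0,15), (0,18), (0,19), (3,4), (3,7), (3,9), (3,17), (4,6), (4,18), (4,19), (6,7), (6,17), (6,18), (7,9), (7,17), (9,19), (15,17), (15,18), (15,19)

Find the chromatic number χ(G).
χ(G) = 4

Clique number ω(G) = 3 (lower bound: χ ≥ ω).
Suppose a proper 3-coloring c exists. The clique [0, 9, 19] takes 3 distinct colors; by symmetry let c(0) = 1, c(9) = 2, c(19) = 3.
- Vertex 15: neighbors [0, 19] already have colors [1, 3] ⇒ c(15) = 2.
- Vertex 18: neighbors [0, 15] already have colors [1, 2] ⇒ c(18) = 3.
- Vertex 3: neighbors [9] already have colors [2]; try each remaining color.
- Case c(3) = 1:
  - Vertex 7: neighbors [3, 9] already have colors [1, 2] ⇒ c(7) = 3.
  - Vertex 17: neighbors [3, 15, 7] already have colors [1, 2, 3] — all 3 colors blocked. Contradiction.
- Case c(3) = 3:
  - Vertex 7: neighbors [9, 3] already have colors [2, 3] ⇒ c(7) = 1.
  - Vertex 17: neighbors [7, 15, 3] already have colors [1, 2, 3] — all 3 colors blocked. Contradiction.
Every case ends in a contradiction, so G has no proper 3-coloring (χ ≥ 4).
The coloring below uses 4 colors, so χ(G) = 4.
A valid 4-coloring: color 1: [0, 4, 17]; color 2: [3, 18, 19]; color 3: [6, 9, 15]; color 4: [7].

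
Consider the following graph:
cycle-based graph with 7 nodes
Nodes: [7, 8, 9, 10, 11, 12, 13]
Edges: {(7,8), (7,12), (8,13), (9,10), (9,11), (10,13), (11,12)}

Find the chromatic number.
Clique number ω(G) = 2 (lower bound: χ ≥ ω).
Odd cycle [10, 13, 8, 7, 12, 11, 9] needs 3 colors (χ ≥ 3).
The coloring below uses 3 colors, so χ(G) = 3.
A valid 3-coloring: color 1: [8, 10, 11]; color 2: [7, 9, 13]; color 3: [12].

χ(G) = 3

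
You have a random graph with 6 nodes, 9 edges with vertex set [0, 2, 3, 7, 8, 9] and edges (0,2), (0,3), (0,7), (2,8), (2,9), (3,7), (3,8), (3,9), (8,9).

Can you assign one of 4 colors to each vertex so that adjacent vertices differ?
A valid 4-coloring: color 1: [2, 3]; color 2: [0, 8]; color 3: [7, 9].
(χ(G) = 3 ≤ 4.)

Yes, G is 4-colorable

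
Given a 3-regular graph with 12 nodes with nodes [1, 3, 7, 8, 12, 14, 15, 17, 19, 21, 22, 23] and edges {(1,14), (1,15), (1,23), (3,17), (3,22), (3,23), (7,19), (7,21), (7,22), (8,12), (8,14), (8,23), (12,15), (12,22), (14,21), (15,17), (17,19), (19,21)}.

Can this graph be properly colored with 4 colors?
Yes, G is 4-colorable

A valid 4-coloring: color 1: [14, 15, 19, 22, 23]; color 2: [1, 7, 8, 17]; color 3: [3, 12, 21].
(χ(G) = 3 ≤ 4.)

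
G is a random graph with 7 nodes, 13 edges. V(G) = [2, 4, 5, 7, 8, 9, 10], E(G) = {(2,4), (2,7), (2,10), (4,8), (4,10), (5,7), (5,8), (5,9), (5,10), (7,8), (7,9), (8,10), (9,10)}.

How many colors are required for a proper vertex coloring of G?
χ(G) = 3

Clique number ω(G) = 3 (lower bound: χ ≥ ω).
The clique on [5, 9, 10] has size 3, forcing χ ≥ 3, and the coloring below uses 3 colors, so χ(G) = 3.
A valid 3-coloring: color 1: [7, 10]; color 2: [4, 5]; color 3: [2, 8, 9].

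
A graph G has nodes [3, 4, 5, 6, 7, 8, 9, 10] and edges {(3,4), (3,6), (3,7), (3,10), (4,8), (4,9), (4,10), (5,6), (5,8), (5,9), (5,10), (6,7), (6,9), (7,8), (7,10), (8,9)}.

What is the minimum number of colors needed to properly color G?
χ(G) = 3

Clique number ω(G) = 3 (lower bound: χ ≥ ω).
The clique on [4, 8, 9] has size 3, forcing χ ≥ 3, and the coloring below uses 3 colors, so χ(G) = 3.
A valid 3-coloring: color 1: [6, 8, 10]; color 2: [4, 5, 7]; color 3: [3, 9].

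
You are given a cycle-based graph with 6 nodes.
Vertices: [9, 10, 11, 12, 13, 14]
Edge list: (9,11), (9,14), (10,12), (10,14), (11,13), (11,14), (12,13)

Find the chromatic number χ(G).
χ(G) = 3

Clique number ω(G) = 3 (lower bound: χ ≥ ω).
The clique on [9, 11, 14] has size 3, forcing χ ≥ 3, and the coloring below uses 3 colors, so χ(G) = 3.
A valid 3-coloring: color 1: [12, 14]; color 2: [10, 11]; color 3: [9, 13].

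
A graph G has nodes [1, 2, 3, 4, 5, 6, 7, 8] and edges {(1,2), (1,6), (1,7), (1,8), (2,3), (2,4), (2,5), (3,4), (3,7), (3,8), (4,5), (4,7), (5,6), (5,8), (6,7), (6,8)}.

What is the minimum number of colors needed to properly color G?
Clique number ω(G) = 3 (lower bound: χ ≥ ω).
The clique on [1, 6, 8] has size 3, forcing χ ≥ 3, and the coloring below uses 3 colors, so χ(G) = 3.
A valid 3-coloring: color 1: [4, 6]; color 2: [2, 7, 8]; color 3: [1, 3, 5].

χ(G) = 3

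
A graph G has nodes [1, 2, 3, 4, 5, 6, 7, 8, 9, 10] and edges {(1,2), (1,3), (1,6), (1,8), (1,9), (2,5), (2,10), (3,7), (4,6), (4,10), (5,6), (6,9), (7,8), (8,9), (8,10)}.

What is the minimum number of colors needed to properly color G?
χ(G) = 3

Clique number ω(G) = 3 (lower bound: χ ≥ ω).
The clique on [1, 8, 9] has size 3, forcing χ ≥ 3, and the coloring below uses 3 colors, so χ(G) = 3.
A valid 3-coloring: color 1: [1, 5, 7, 10]; color 2: [2, 3, 6, 8]; color 3: [4, 9].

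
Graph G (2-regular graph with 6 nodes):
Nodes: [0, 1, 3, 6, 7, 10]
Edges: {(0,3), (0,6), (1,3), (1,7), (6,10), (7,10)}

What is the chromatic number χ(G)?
Clique number ω(G) = 2 (lower bound: χ ≥ ω).
The graph is bipartite (no odd cycle), so 2 colors suffice: χ(G) = 2.
A valid 2-coloring: color 1: [3, 6, 7]; color 2: [0, 1, 10].

χ(G) = 2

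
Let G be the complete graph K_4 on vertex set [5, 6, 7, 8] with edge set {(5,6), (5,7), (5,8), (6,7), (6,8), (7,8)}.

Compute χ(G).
Clique number ω(G) = 4 (lower bound: χ ≥ ω).
The clique on [5, 6, 7, 8] has size 4, forcing χ ≥ 4, and the coloring below uses 4 colors, so χ(G) = 4.
A valid 4-coloring: color 1: [8]; color 2: [7]; color 3: [5]; color 4: [6].

χ(G) = 4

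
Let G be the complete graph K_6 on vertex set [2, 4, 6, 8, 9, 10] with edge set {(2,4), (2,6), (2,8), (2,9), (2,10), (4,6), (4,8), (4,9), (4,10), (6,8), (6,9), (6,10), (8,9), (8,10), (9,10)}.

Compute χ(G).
χ(G) = 6

Clique number ω(G) = 6 (lower bound: χ ≥ ω).
The clique on [2, 4, 6, 8, 9, 10] has size 6, forcing χ ≥ 6, and the coloring below uses 6 colors, so χ(G) = 6.
A valid 6-coloring: color 1: [2]; color 2: [10]; color 3: [9]; color 4: [6]; color 5: [8]; color 6: [4].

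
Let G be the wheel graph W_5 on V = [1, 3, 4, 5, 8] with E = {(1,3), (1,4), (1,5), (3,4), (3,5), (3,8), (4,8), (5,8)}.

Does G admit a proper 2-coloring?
No, G is not 2-colorable

The clique on vertices [3, 4, 8] has size 3 > 2, so it alone needs 3 colors.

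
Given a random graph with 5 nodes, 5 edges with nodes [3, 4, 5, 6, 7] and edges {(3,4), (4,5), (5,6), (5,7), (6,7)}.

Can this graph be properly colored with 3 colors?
Yes, G is 3-colorable

A valid 3-coloring: color 1: [3, 5]; color 2: [4, 7]; color 3: [6].
(χ(G) = 3 ≤ 3.)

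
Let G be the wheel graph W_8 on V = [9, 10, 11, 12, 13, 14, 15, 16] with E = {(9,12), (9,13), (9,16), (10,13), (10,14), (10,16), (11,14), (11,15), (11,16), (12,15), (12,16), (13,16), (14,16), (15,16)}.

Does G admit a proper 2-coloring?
No, G is not 2-colorable

The clique on vertices [9, 12, 16] has size 3 > 2, so it alone needs 3 colors.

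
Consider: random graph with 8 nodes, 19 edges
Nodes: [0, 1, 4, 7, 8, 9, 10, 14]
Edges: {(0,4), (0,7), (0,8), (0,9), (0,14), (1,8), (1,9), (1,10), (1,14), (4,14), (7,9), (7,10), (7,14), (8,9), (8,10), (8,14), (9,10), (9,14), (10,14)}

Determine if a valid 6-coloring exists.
Yes, G is 6-colorable

A valid 6-coloring: color 1: [14]; color 2: [4, 9]; color 3: [0, 10]; color 4: [7, 8]; color 5: [1].
(χ(G) = 5 ≤ 6.)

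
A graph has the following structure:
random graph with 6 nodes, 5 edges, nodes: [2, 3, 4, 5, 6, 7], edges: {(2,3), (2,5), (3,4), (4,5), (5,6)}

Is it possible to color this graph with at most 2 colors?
Yes, G is 2-colorable

A valid 2-coloring: color 1: [3, 5, 7]; color 2: [2, 4, 6].
(χ(G) = 2 ≤ 2.)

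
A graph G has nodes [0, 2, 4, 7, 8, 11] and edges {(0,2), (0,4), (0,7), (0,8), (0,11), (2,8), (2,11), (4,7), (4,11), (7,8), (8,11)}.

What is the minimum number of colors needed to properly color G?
χ(G) = 4

Clique number ω(G) = 4 (lower bound: χ ≥ ω).
The clique on [0, 2, 8, 11] has size 4, forcing χ ≥ 4, and the coloring below uses 4 colors, so χ(G) = 4.
A valid 4-coloring: color 1: [0]; color 2: [4, 8]; color 3: [7, 11]; color 4: [2].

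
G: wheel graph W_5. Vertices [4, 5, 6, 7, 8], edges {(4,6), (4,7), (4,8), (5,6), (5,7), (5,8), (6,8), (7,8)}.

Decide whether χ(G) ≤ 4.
A valid 4-coloring: color 1: [8]; color 2: [4, 5]; color 3: [6, 7].
(χ(G) = 3 ≤ 4.)

Yes, G is 4-colorable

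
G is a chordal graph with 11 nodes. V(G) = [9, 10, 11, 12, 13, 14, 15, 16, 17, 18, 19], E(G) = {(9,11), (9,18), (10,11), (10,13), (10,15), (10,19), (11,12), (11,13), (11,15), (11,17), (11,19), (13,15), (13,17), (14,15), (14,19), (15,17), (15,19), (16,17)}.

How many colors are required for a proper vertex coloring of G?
Clique number ω(G) = 4 (lower bound: χ ≥ ω).
The clique on [11, 13, 15, 17] has size 4, forcing χ ≥ 4, and the coloring below uses 4 colors, so χ(G) = 4.
A valid 4-coloring: color 1: [11, 14, 16, 18]; color 2: [9, 12, 15]; color 3: [10, 17]; color 4: [13, 19].

χ(G) = 4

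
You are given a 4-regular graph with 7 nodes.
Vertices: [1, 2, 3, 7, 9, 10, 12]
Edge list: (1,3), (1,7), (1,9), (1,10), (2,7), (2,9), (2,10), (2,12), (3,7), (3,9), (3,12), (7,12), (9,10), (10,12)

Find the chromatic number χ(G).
Clique number ω(G) = 3 (lower bound: χ ≥ ω).
Suppose a proper 3-coloring c exists. The clique [1, 3, 7] takes 3 distinct colors; by symmetry let c(1) = 1, c(3) = 2, c(7) = 3.
- Vertex 9: neighbors [1, 3] already have colors [1, 2] ⇒ c(9) = 3.
- Vertex 10: neighbors [1, 9] already have colors [1, 3] ⇒ c(10) = 2.
- Vertex 2: neighbors [10, 7] already have colors [2, 3] ⇒ c(2) = 1.
- Vertex 12: neighbors [2, 3, 7] already have colors [1, 2, 3] — all 3 colors blocked. Contradiction.
The forced assignments end in a contradiction, so G has no proper 3-coloring (χ ≥ 4).
The coloring below uses 4 colors, so χ(G) = 4.
A valid 4-coloring: color 1: [9, 12]; color 2: [7, 10]; color 3: [1, 2]; color 4: [3].

χ(G) = 4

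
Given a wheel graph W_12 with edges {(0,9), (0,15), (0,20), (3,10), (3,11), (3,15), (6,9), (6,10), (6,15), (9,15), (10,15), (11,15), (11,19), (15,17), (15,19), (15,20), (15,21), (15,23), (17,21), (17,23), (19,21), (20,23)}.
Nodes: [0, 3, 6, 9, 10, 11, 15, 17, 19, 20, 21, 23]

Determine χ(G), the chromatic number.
χ(G) = 4

Clique number ω(G) = 3 (lower bound: χ ≥ ω).
Odd cycle [3, 11, 19, 21, 17, 23, 20, 0, 9, 6, 10] needs 3 colors (χ ≥ 3).
Vertex 15 is adjacent to every vertex of [0, 3, 6, 9, 10, 11, 17, 19, 20, 21, 23], which already need 3 colors among themselves, so 15 needs a new color (χ ≥ 4).
The coloring below uses 4 colors, so χ(G) = 4.
A valid 4-coloring: color 1: [15]; color 2: [3, 6, 17, 19, 20]; color 3: [0, 10, 11, 21, 23]; color 4: [9].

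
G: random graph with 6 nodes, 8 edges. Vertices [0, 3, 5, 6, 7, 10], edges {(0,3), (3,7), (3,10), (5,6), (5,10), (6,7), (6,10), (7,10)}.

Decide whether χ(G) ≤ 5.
A valid 5-coloring: color 1: [0, 10]; color 2: [3, 6]; color 3: [5, 7].
(χ(G) = 3 ≤ 5.)

Yes, G is 5-colorable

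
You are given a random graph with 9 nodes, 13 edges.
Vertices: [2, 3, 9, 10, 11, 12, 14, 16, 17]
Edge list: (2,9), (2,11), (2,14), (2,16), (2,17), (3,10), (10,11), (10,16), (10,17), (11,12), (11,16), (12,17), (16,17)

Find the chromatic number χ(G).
χ(G) = 3

Clique number ω(G) = 3 (lower bound: χ ≥ ω).
The clique on [10, 16, 17] has size 3, forcing χ ≥ 3, and the coloring below uses 3 colors, so χ(G) = 3.
A valid 3-coloring: color 1: [2, 10, 12]; color 2: [3, 9, 11, 14, 17]; color 3: [16].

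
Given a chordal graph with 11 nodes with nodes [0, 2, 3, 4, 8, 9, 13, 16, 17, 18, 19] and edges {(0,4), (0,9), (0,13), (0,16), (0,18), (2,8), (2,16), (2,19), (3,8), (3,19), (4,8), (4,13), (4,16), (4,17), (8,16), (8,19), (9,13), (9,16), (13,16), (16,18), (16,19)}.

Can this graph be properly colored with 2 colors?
No, G is not 2-colorable

The clique on vertices [0, 9, 13, 16] has size 4 > 2, so it alone needs 4 colors.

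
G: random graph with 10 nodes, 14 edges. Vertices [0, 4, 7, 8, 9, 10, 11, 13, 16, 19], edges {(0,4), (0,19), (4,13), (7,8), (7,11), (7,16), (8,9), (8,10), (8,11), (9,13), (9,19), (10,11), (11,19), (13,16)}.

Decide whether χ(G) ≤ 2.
The clique on vertices [8, 10, 11] has size 3 > 2, so it alone needs 3 colors.

No, G is not 2-colorable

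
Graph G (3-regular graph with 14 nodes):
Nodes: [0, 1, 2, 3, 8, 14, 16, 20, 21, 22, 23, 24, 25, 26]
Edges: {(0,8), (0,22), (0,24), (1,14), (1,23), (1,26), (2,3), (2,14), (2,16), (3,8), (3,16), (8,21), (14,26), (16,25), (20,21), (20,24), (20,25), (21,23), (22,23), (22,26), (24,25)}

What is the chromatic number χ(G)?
Clique number ω(G) = 3 (lower bound: χ ≥ ω).
The clique on [1, 14, 26] has size 3, forcing χ ≥ 3, and the coloring below uses 3 colors, so χ(G) = 3.
A valid 3-coloring: color 1: [3, 14, 21, 22, 25]; color 2: [8, 16, 23, 24, 26]; color 3: [0, 1, 2, 20].

χ(G) = 3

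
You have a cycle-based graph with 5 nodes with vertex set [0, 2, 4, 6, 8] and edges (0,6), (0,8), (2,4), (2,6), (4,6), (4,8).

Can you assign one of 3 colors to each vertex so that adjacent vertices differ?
A valid 3-coloring: color 1: [0, 4]; color 2: [6, 8]; color 3: [2].
(χ(G) = 3 ≤ 3.)

Yes, G is 3-colorable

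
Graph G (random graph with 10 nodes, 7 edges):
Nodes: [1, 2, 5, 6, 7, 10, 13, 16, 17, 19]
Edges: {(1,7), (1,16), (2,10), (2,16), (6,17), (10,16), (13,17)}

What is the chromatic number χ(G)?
χ(G) = 3

Clique number ω(G) = 3 (lower bound: χ ≥ ω).
The clique on [2, 10, 16] has size 3, forcing χ ≥ 3, and the coloring below uses 3 colors, so χ(G) = 3.
A valid 3-coloring: color 1: [5, 7, 16, 17, 19]; color 2: [1, 6, 10, 13]; color 3: [2].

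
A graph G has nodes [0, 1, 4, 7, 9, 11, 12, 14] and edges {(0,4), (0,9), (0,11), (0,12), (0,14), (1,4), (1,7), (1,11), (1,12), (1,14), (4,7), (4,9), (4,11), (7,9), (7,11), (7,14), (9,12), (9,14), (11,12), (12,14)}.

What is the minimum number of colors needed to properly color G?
χ(G) = 4

Clique number ω(G) = 4 (lower bound: χ ≥ ω).
The clique on [0, 9, 12, 14] has size 4, forcing χ ≥ 4, and the coloring below uses 4 colors, so χ(G) = 4.
A valid 4-coloring: color 1: [1, 9]; color 2: [4, 12]; color 3: [11, 14]; color 4: [0, 7].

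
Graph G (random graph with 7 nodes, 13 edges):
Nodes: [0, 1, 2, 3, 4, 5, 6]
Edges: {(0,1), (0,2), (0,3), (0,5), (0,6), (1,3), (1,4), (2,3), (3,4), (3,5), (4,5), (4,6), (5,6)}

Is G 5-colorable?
A valid 5-coloring: color 1: [0, 4]; color 2: [3, 6]; color 3: [1, 2, 5].
(χ(G) = 3 ≤ 5.)

Yes, G is 5-colorable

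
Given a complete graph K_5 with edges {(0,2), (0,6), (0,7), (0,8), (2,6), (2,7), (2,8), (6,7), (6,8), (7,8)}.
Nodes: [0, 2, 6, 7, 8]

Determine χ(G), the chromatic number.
Clique number ω(G) = 5 (lower bound: χ ≥ ω).
The clique on [0, 2, 6, 7, 8] has size 5, forcing χ ≥ 5, and the coloring below uses 5 colors, so χ(G) = 5.
A valid 5-coloring: color 1: [2]; color 2: [6]; color 3: [0]; color 4: [7]; color 5: [8].

χ(G) = 5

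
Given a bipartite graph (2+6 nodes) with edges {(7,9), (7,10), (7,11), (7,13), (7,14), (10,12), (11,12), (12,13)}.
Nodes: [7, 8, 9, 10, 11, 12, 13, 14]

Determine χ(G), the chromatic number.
χ(G) = 2

Clique number ω(G) = 2 (lower bound: χ ≥ ω).
The graph is bipartite (no odd cycle), so 2 colors suffice: χ(G) = 2.
A valid 2-coloring: color 1: [7, 8, 12]; color 2: [9, 10, 11, 13, 14].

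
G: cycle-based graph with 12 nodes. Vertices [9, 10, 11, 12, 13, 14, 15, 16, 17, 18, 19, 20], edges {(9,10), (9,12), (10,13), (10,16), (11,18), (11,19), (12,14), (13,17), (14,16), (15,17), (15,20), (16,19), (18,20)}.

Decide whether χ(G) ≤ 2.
Odd cycle [13, 17, 15, 20, 18, 11, 19, 16, 10] needs 3 colors (χ ≥ 3).
Hence χ(G) ≥ 3 > 2, so no proper 2-coloring exists.

No, G is not 2-colorable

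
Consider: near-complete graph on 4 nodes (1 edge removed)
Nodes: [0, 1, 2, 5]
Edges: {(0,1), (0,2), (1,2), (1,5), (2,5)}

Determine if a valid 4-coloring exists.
Yes, G is 4-colorable

A valid 4-coloring: color 1: [2]; color 2: [1]; color 3: [0, 5].
(χ(G) = 3 ≤ 4.)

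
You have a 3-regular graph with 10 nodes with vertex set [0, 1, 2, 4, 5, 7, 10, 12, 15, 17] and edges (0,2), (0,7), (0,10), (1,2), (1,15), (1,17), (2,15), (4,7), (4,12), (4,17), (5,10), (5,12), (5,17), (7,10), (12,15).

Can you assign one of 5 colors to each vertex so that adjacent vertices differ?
Yes, G is 5-colorable

A valid 5-coloring: color 1: [7, 15, 17]; color 2: [0, 1, 4, 5]; color 3: [2, 10, 12].
(χ(G) = 3 ≤ 5.)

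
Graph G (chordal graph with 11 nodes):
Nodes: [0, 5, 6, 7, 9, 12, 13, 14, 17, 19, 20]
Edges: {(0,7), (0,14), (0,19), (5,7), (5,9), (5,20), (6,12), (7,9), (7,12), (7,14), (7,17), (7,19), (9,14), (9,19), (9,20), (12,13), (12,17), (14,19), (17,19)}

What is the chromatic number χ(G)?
χ(G) = 4

Clique number ω(G) = 4 (lower bound: χ ≥ ω).
The clique on [0, 7, 14, 19] has size 4, forcing χ ≥ 4, and the coloring below uses 4 colors, so χ(G) = 4.
A valid 4-coloring: color 1: [6, 7, 13, 20]; color 2: [5, 12, 19]; color 3: [0, 9, 17]; color 4: [14].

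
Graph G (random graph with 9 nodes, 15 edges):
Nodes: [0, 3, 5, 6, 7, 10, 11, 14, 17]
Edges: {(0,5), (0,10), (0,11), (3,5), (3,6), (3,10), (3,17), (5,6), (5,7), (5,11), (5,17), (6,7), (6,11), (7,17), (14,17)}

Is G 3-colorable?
A valid 3-coloring: color 1: [5, 10, 14]; color 2: [0, 6, 17]; color 3: [3, 7, 11].
(χ(G) = 3 ≤ 3.)

Yes, G is 3-colorable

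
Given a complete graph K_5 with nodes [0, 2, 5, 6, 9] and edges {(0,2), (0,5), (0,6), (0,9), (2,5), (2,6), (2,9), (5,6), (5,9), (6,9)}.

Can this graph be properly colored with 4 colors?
The clique on vertices [0, 2, 5, 6, 9] has size 5 > 4, so it alone needs 5 colors.

No, G is not 4-colorable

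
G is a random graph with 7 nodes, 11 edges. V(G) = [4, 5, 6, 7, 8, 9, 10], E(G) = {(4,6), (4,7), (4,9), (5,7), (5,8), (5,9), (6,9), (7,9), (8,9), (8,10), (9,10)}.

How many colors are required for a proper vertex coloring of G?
Clique number ω(G) = 3 (lower bound: χ ≥ ω).
The clique on [8, 9, 10] has size 3, forcing χ ≥ 3, and the coloring below uses 3 colors, so χ(G) = 3.
A valid 3-coloring: color 1: [9]; color 2: [6, 7, 8]; color 3: [4, 5, 10].

χ(G) = 3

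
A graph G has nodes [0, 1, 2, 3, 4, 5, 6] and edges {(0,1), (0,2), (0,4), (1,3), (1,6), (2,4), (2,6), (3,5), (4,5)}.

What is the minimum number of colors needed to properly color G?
χ(G) = 3

Clique number ω(G) = 3 (lower bound: χ ≥ ω).
The clique on [0, 2, 4] has size 3, forcing χ ≥ 3, and the coloring below uses 3 colors, so χ(G) = 3.
A valid 3-coloring: color 1: [1, 4]; color 2: [0, 5, 6]; color 3: [2, 3].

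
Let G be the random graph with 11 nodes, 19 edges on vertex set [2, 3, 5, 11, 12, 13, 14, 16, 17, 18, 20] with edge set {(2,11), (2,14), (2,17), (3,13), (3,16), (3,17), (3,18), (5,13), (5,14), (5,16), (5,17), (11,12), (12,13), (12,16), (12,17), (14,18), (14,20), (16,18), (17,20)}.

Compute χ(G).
χ(G) = 3

Clique number ω(G) = 3 (lower bound: χ ≥ ω).
The clique on [3, 16, 18] has size 3, forcing χ ≥ 3, and the coloring below uses 3 colors, so χ(G) = 3.
A valid 3-coloring: color 1: [11, 13, 14, 16, 17]; color 2: [2, 3, 5, 12, 20]; color 3: [18].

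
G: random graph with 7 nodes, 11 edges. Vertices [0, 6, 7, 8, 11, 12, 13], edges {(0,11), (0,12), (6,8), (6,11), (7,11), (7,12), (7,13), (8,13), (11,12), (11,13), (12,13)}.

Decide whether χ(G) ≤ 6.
A valid 6-coloring: color 1: [8, 11]; color 2: [6, 12]; color 3: [0, 13]; color 4: [7].
(χ(G) = 4 ≤ 6.)

Yes, G is 6-colorable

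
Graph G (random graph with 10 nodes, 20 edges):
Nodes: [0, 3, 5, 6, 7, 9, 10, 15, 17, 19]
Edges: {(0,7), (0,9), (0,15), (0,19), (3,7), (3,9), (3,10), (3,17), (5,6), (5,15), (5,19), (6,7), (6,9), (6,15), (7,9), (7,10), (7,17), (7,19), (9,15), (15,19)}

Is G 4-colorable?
Yes, G is 4-colorable

A valid 4-coloring: color 1: [7, 15]; color 2: [5, 9, 10, 17]; color 3: [0, 3, 6]; color 4: [19].
(χ(G) = 4 ≤ 4.)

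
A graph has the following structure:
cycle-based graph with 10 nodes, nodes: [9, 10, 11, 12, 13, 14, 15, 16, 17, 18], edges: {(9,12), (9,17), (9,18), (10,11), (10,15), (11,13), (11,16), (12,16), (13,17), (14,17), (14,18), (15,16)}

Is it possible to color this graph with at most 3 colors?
A valid 3-coloring: color 1: [9, 10, 13, 14, 16]; color 2: [11, 12, 15, 17, 18].
(χ(G) = 2 ≤ 3.)

Yes, G is 3-colorable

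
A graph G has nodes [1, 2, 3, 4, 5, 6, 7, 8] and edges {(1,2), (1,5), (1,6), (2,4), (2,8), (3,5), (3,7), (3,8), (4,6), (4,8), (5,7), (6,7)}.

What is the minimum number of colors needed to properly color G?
χ(G) = 3

Clique number ω(G) = 3 (lower bound: χ ≥ ω).
The clique on [3, 5, 7] has size 3, forcing χ ≥ 3, and the coloring below uses 3 colors, so χ(G) = 3.
A valid 3-coloring: color 1: [2, 3, 6]; color 2: [1, 4, 7]; color 3: [5, 8].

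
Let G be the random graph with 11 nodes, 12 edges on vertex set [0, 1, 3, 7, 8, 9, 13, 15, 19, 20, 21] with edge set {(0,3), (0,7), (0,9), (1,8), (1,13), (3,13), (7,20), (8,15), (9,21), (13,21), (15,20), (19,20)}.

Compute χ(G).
χ(G) = 3

Clique number ω(G) = 2 (lower bound: χ ≥ ω).
Odd cycle [0, 9, 21, 13, 3] needs 3 colors (χ ≥ 3).
The coloring below uses 3 colors, so χ(G) = 3.
A valid 3-coloring: color 1: [0, 8, 13, 20]; color 2: [1, 3, 7, 9, 15, 19]; color 3: [21].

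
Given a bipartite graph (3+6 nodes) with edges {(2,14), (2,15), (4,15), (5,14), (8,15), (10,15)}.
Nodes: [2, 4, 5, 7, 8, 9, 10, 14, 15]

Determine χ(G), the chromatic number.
χ(G) = 2

Clique number ω(G) = 2 (lower bound: χ ≥ ω).
The graph is bipartite (no odd cycle), so 2 colors suffice: χ(G) = 2.
A valid 2-coloring: color 1: [7, 9, 14, 15]; color 2: [2, 4, 5, 8, 10].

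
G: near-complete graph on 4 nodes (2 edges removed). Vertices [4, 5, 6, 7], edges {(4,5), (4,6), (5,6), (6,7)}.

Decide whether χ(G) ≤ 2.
The clique on vertices [4, 5, 6] has size 3 > 2, so it alone needs 3 colors.

No, G is not 2-colorable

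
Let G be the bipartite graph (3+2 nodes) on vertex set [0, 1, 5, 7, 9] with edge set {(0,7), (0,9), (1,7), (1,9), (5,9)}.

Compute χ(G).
χ(G) = 2

Clique number ω(G) = 2 (lower bound: χ ≥ ω).
The graph is bipartite (no odd cycle), so 2 colors suffice: χ(G) = 2.
A valid 2-coloring: color 1: [7, 9]; color 2: [0, 1, 5].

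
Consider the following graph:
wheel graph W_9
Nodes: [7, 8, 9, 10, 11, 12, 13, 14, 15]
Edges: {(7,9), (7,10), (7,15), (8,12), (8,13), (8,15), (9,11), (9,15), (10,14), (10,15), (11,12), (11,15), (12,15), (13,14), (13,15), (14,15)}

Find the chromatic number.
Clique number ω(G) = 3 (lower bound: χ ≥ ω).
The clique on [7, 9, 15] has size 3, forcing χ ≥ 3, and the coloring below uses 3 colors, so χ(G) = 3.
A valid 3-coloring: color 1: [15]; color 2: [7, 8, 11, 14]; color 3: [9, 10, 12, 13].

χ(G) = 3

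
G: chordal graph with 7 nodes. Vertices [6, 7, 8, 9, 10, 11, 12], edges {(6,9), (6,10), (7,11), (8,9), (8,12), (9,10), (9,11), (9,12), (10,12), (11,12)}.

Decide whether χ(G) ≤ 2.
The clique on vertices [8, 9, 12] has size 3 > 2, so it alone needs 3 colors.

No, G is not 2-colorable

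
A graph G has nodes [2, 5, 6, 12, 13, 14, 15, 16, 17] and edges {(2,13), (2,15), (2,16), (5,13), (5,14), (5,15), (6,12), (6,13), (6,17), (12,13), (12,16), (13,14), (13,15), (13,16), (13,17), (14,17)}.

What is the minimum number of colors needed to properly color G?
χ(G) = 3

Clique number ω(G) = 3 (lower bound: χ ≥ ω).
The clique on [2, 13, 16] has size 3, forcing χ ≥ 3, and the coloring below uses 3 colors, so χ(G) = 3.
A valid 3-coloring: color 1: [13]; color 2: [2, 5, 12, 17]; color 3: [6, 14, 15, 16].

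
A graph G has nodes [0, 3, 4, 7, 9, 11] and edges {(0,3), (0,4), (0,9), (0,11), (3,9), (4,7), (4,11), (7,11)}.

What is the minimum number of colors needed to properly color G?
Clique number ω(G) = 3 (lower bound: χ ≥ ω).
The clique on [0, 3, 9] has size 3, forcing χ ≥ 3, and the coloring below uses 3 colors, so χ(G) = 3.
A valid 3-coloring: color 1: [0, 7]; color 2: [9, 11]; color 3: [3, 4].

χ(G) = 3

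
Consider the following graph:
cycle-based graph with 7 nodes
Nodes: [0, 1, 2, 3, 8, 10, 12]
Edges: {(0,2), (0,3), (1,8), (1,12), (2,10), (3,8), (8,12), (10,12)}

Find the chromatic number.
Clique number ω(G) = 3 (lower bound: χ ≥ ω).
The clique on [1, 8, 12] has size 3, forcing χ ≥ 3, and the coloring below uses 3 colors, so χ(G) = 3.
A valid 3-coloring: color 1: [2, 3, 12]; color 2: [0, 8, 10]; color 3: [1].

χ(G) = 3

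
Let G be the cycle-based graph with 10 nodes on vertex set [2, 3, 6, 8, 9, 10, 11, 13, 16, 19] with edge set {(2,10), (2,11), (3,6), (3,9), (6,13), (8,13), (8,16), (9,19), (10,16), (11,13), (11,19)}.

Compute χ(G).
χ(G) = 2

Clique number ω(G) = 2 (lower bound: χ ≥ ω).
The graph is bipartite (no odd cycle), so 2 colors suffice: χ(G) = 2.
A valid 2-coloring: color 1: [6, 8, 9, 10, 11]; color 2: [2, 3, 13, 16, 19].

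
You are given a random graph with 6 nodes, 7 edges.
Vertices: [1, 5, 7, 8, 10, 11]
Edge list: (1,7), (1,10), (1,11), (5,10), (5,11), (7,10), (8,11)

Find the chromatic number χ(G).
χ(G) = 3

Clique number ω(G) = 3 (lower bound: χ ≥ ω).
The clique on [1, 7, 10] has size 3, forcing χ ≥ 3, and the coloring below uses 3 colors, so χ(G) = 3.
A valid 3-coloring: color 1: [1, 5, 8]; color 2: [10, 11]; color 3: [7].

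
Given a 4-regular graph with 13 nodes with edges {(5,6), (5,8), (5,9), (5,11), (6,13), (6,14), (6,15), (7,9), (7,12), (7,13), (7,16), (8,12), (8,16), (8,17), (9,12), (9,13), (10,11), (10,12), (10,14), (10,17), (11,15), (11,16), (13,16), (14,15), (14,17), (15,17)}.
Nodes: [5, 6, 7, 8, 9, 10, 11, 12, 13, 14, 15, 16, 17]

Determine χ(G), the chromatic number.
Clique number ω(G) = 3 (lower bound: χ ≥ ω).
Suppose a proper 3-coloring c exists. The clique [6, 14, 15] takes 3 distinct colors; by symmetry let c(6) = 1, c(14) = 2, c(15) = 3.
- Vertex 17: neighbors [14, 15] already have colors [2, 3] ⇒ c(17) = 1.
- Vertex 10: neighbors [17, 14] already have colors [1, 2] ⇒ c(10) = 3.
- Vertex 5: neighbors [6] already have colors [1]; try each remaining color.
- Case c(5) = 2:
  - Vertex 8: neighbors [17, 5] already have colors [1, 2] ⇒ c(8) = 3.
  - Vertex 11: neighbors [5, 10] already have colors [2, 3] ⇒ c(11) = 1.
  - Vertex 16: neighbors [11, 8] already have colors [1, 3] ⇒ c(16) = 2.
  - Vertex 13: neighbors [6, 16] already have colors [1, 2] ⇒ c(13) = 3.
  - Vertex 7: neighbors [16, 13] already have colors [2, 3] ⇒ c(7) = 1.
  - Vertex 9: neighbors [7, 5, 13] already have colors [1, 2, 3] — all 3 colors blocked. Contradiction.
- Case c(5) = 3:
  - Vertex 8: neighbors [17, 5] already have colors [1, 3] ⇒ c(8) = 2.
  - Vertex 12: neighbors [8, 10] already have colors [2, 3] ⇒ c(12) = 1.
  - Vertex 9: neighbors [12, 5] already have colors [1, 3] ⇒ c(9) = 2.
  - Vertex 7: neighbors [12, 9] already have colors [1, 2] ⇒ c(7) = 3.
  - Vertex 13: neighbors [6, 9, 7] already have colors [1, 2, 3] — all 3 colors blocked. Contradiction.
Every case ends in a contradiction, so G has no proper 3-coloring (χ ≥ 4).
The coloring below uses 4 colors, so χ(G) = 4.
A valid 4-coloring: color 1: [9, 10, 15, 16]; color 2: [6, 7, 8, 11]; color 3: [5, 12, 13, 17]; color 4: [14].

χ(G) = 4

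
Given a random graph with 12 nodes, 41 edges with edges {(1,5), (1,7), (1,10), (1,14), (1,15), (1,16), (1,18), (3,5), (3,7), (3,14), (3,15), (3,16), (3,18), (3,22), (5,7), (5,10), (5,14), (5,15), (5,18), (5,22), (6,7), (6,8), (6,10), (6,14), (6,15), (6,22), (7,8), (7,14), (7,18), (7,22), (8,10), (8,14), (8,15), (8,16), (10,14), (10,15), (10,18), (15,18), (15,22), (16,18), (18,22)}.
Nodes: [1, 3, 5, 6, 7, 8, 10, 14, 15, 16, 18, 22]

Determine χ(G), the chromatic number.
χ(G) = 5

Clique number ω(G) = 5 (lower bound: χ ≥ ω).
The clique on [1, 5, 10, 15, 18] has size 5, forcing χ ≥ 5, and the coloring below uses 5 colors, so χ(G) = 5.
A valid 5-coloring: color 1: [14, 18]; color 2: [7, 15, 16]; color 3: [5, 6]; color 4: [3, 10]; color 5: [1, 8, 22].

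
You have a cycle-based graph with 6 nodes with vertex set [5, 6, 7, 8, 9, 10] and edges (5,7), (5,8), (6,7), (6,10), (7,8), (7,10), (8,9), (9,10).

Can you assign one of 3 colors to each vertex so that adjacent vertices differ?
A valid 3-coloring: color 1: [7, 9]; color 2: [8, 10]; color 3: [5, 6].
(χ(G) = 3 ≤ 3.)

Yes, G is 3-colorable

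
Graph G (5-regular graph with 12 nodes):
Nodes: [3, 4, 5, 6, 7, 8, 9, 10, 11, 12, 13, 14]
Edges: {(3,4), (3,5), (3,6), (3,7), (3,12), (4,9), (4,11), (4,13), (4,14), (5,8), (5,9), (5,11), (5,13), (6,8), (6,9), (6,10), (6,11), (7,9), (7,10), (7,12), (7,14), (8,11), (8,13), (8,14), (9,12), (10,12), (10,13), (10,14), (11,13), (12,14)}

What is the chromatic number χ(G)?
χ(G) = 4

Clique number ω(G) = 4 (lower bound: χ ≥ ω).
The clique on [5, 8, 11, 13] has size 4, forcing χ ≥ 4, and the coloring below uses 4 colors, so χ(G) = 4.
A valid 4-coloring: color 1: [4, 8, 10]; color 2: [3, 9, 11, 14]; color 3: [5, 6, 7]; color 4: [12, 13].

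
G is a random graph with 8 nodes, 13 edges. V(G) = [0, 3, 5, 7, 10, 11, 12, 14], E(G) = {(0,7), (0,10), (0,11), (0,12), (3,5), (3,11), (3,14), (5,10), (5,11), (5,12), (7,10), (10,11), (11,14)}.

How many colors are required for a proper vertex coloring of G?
Clique number ω(G) = 3 (lower bound: χ ≥ ω).
The clique on [0, 10, 11] has size 3, forcing χ ≥ 3, and the coloring below uses 3 colors, so χ(G) = 3.
A valid 3-coloring: color 1: [7, 11, 12]; color 2: [0, 5, 14]; color 3: [3, 10].

χ(G) = 3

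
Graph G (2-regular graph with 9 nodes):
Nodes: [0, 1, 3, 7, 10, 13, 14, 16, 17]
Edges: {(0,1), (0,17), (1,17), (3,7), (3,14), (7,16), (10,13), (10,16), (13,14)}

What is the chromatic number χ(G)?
χ(G) = 3

Clique number ω(G) = 3 (lower bound: χ ≥ ω).
The clique on [0, 1, 17] has size 3, forcing χ ≥ 3, and the coloring below uses 3 colors, so χ(G) = 3.
A valid 3-coloring: color 1: [1, 3, 13, 16]; color 2: [7, 10, 14, 17]; color 3: [0].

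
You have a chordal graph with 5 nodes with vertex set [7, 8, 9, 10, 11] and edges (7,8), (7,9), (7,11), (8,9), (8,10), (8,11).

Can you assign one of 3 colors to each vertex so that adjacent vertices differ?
A valid 3-coloring: color 1: [8]; color 2: [7, 10]; color 3: [9, 11].
(χ(G) = 3 ≤ 3.)

Yes, G is 3-colorable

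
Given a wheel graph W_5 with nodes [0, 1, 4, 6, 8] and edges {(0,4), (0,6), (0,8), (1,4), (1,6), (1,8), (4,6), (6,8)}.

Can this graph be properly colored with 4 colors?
A valid 4-coloring: color 1: [6]; color 2: [4, 8]; color 3: [0, 1].
(χ(G) = 3 ≤ 4.)

Yes, G is 4-colorable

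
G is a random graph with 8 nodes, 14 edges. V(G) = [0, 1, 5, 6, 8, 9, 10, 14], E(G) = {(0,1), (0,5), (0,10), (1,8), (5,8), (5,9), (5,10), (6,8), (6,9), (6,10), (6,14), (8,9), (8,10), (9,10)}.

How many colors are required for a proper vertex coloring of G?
χ(G) = 4

Clique number ω(G) = 4 (lower bound: χ ≥ ω).
The clique on [5, 8, 9, 10] has size 4, forcing χ ≥ 4, and the coloring below uses 4 colors, so χ(G) = 4.
A valid 4-coloring: color 1: [0, 8, 14]; color 2: [1, 10]; color 3: [5, 6]; color 4: [9].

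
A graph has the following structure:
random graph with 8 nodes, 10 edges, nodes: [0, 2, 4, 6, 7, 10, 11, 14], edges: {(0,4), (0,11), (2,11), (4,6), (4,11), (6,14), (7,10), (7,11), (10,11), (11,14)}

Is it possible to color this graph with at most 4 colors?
Yes, G is 4-colorable

A valid 4-coloring: color 1: [6, 11]; color 2: [2, 4, 7, 14]; color 3: [0, 10].
(χ(G) = 3 ≤ 4.)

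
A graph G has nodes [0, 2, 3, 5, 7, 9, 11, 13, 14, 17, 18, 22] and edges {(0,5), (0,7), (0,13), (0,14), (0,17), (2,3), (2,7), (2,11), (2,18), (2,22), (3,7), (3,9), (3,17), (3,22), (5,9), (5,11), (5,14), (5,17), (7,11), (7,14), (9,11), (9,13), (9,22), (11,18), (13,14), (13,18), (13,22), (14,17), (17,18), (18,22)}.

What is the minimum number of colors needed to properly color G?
χ(G) = 4

Clique number ω(G) = 4 (lower bound: χ ≥ ω).
The clique on [0, 5, 14, 17] has size 4, forcing χ ≥ 4, and the coloring below uses 4 colors, so χ(G) = 4.
A valid 4-coloring: color 1: [7, 17, 22]; color 2: [0, 3, 11]; color 3: [2, 5, 13]; color 4: [9, 14, 18].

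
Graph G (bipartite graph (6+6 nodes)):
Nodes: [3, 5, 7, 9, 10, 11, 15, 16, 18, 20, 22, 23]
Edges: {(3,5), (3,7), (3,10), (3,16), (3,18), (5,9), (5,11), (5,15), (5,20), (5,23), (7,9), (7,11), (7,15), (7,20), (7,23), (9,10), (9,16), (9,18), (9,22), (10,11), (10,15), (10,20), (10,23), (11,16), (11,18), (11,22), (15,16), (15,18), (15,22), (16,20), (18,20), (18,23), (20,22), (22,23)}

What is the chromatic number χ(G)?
χ(G) = 2

Clique number ω(G) = 2 (lower bound: χ ≥ ω).
The graph is bipartite (no odd cycle), so 2 colors suffice: χ(G) = 2.
A valid 2-coloring: color 1: [5, 7, 10, 16, 18, 22]; color 2: [3, 9, 11, 15, 20, 23].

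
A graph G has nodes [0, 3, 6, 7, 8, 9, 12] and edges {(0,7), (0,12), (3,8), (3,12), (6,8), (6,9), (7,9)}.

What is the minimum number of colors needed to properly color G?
Clique number ω(G) = 2 (lower bound: χ ≥ ω).
Odd cycle [9, 7, 0, 12, 3, 8, 6] needs 3 colors (χ ≥ 3).
The coloring below uses 3 colors, so χ(G) = 3.
A valid 3-coloring: color 1: [0, 8, 9]; color 2: [6, 7, 12]; color 3: [3].

χ(G) = 3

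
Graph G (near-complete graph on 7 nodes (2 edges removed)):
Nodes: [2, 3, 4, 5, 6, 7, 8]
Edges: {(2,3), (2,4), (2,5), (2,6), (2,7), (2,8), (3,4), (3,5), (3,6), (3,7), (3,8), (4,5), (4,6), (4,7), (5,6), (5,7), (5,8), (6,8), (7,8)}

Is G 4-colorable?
The clique on vertices [2, 3, 5, 6, 8] has size 5 > 4, so it alone needs 5 colors.

No, G is not 4-colorable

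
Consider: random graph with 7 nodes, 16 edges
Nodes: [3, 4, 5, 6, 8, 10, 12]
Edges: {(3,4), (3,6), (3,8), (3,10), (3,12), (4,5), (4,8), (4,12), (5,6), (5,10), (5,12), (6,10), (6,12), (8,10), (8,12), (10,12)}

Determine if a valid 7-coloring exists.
Yes, G is 7-colorable

A valid 7-coloring: color 1: [12]; color 2: [3, 5]; color 3: [4, 10]; color 4: [6, 8].
(χ(G) = 4 ≤ 7.)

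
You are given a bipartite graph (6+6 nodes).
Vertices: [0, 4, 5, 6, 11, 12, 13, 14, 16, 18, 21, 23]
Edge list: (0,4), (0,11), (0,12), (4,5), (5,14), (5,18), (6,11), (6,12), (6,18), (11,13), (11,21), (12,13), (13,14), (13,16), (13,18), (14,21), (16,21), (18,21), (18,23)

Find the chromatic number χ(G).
Clique number ω(G) = 2 (lower bound: χ ≥ ω).
The graph is bipartite (no odd cycle), so 2 colors suffice: χ(G) = 2.
A valid 2-coloring: color 1: [0, 5, 6, 13, 21, 23]; color 2: [4, 11, 12, 14, 16, 18].

χ(G) = 2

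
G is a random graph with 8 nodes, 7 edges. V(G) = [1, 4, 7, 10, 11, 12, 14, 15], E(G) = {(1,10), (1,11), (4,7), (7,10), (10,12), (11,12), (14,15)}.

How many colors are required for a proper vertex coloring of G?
χ(G) = 2

Clique number ω(G) = 2 (lower bound: χ ≥ ω).
The graph is bipartite (no odd cycle), so 2 colors suffice: χ(G) = 2.
A valid 2-coloring: color 1: [4, 10, 11, 15]; color 2: [1, 7, 12, 14].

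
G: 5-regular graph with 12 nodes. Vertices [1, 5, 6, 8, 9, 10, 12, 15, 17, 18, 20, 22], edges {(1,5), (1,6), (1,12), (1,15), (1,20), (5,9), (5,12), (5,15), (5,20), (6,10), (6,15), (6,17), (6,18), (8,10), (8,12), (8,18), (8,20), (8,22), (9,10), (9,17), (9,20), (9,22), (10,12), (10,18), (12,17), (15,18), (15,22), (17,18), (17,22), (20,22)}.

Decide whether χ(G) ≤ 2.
No, G is not 2-colorable

The clique on vertices [1, 5, 12] has size 3 > 2, so it alone needs 3 colors.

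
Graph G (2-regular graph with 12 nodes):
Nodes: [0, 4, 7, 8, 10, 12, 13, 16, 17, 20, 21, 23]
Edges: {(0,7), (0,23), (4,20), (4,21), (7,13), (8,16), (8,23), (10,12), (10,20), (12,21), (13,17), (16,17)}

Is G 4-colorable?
A valid 4-coloring: color 1: [0, 8, 10, 17, 21]; color 2: [4, 7, 12, 16, 23]; color 3: [13, 20].
(χ(G) = 3 ≤ 4.)

Yes, G is 4-colorable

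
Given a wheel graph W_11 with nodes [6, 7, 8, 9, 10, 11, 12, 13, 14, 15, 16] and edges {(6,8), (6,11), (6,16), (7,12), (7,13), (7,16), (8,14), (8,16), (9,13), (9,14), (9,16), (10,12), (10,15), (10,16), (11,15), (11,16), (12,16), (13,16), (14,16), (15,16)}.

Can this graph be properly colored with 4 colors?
Yes, G is 4-colorable

A valid 4-coloring: color 1: [16]; color 2: [7, 8, 9, 10, 11]; color 3: [6, 12, 13, 14, 15].
(χ(G) = 3 ≤ 4.)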